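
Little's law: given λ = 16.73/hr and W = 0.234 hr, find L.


L = λW = 16.73·0.234 = 3.9148

Final: 3.9148


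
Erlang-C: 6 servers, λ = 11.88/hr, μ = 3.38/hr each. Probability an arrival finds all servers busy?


a = λ/μ = 3.5148; ρ = a/6 = 0.5858
P₀ = 0.028507 (from M/M/c formula)
C(c,a) = [a^c/(c!(1−ρ))]·P₀ = [1885.37803/(720·0.4142)]·0.028507
= 6.32200·0.028507 = 0.180219

Final: 0.180219


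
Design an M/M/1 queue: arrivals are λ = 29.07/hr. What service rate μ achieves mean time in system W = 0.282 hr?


W = 1/(μ−λ) ⇒ μ − λ = 1/W = 1/0.282 = 3.5461
μ = λ + 1/W = 29.07 + 3.5461 = 32.6161 per hr

Final: 32.6161 /hr


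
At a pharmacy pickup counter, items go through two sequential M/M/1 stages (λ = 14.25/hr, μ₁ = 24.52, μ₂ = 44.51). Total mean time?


Each node sees arrival rate λ = 14.25/hr (tandem ⇒ throughput preserved).
W₁ = 1/(μ₁−λ) = 1/(24.52−14.25) = 0.09737 hr
W₂ = 1/(μ₂−λ) = 1/(44.51−14.25) = 0.03305 hr
W_total = W₁ + W₂ = 0.09737 + 0.03305 = 0.13042 hr

Final: 0.13042 hr


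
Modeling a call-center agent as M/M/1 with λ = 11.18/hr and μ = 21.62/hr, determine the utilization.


ρ = λ/μ = 11.18/21.62 = 0.5171

Final: 0.5171


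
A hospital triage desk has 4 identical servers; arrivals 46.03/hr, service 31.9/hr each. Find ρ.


ρ = λ/(cμ) = 46.03/(4·31.9) = 46.03/127.60 = 0.3607

Final: 0.3607


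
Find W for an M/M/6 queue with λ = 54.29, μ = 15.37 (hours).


a = 3.5322; ρ = 0.5887; P₀ = 0.027979
Lq = P₀·a^c·ρ/(c!(1−ρ)²) = 0.26263
Wq = Lq/λ = 0.26263/54.29 = 0.004838 hr
W = Wq + 1/μ = 0.004838 + 0.06506 = 0.06990 hr

Final: 0.06990 hr


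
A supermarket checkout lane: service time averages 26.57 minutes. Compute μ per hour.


μ = 1/(service time) in consistent units.
1 hour = 60 min, so μ = 60/26.57 = 2.2582 per hour

Final: 2.2582 /hr


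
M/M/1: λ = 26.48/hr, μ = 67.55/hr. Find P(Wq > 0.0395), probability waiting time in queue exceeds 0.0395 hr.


ρ = 26.48/67.55 = 0.3920
P(Wq > t) = ρ·e^{−(μ−λ)t} = 0.3920·e^{−1.6223}
= 0.3920·0.197451 = 0.077402

Final: 0.077402


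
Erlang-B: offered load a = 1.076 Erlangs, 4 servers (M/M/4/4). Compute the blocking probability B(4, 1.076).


B(c,a) = (a^c/c!) / Σ_{k=0}^{c} a^k/k!
a^4/4! = 0.055852
Σ terms (k=0..4): 1.00000 + 1.07600 + 0.57889 + 0.20763 + 0.05585 = 2.918368
B = 0.055852/2.918368 = 0.019138

Final: 0.019138


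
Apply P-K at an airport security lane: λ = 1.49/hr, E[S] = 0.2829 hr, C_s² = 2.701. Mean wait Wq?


ρ = λ·E[S] = 1.49·0.2829 = 0.4215
E[S²] = E[S]²(1+C_s²) = 0.2829²·(1+2.701) = 0.296200
Wq = λ·E[S²]/(2(1−ρ)) = 1.49·0.296200/(2·0.5785) = 0.38146 hr

Final: 0.38146 hr


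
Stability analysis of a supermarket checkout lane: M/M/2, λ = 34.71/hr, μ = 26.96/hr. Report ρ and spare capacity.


Total capacity cμ = 2·26.96 = 53.92/hr
ρ = λ/(cμ) = 34.71/53.92 = 0.6437
Stable ⇔ ρ < 1: YES
Spare capacity = cμ − λ = 53.92 − 34.71 = 19.21/hr

Final: ρ = 0.6437; stable; margin = 19.21/hr


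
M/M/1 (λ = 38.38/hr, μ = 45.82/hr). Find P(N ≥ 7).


ρ = 38.38/45.82 = 0.8376
P(N ≥ n) = ρ^n = 0.8376^7 = 0.289301

Final: 0.289301


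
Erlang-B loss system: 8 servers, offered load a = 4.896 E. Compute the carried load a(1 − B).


B(8,4.896) = 0.065235 (Erlang-B)
Carried load = a(1 − B) = 4.896·(1 − 0.065235) = 4.896·0.934765 = 4.5766 E

Final: 4.5766 Erlangs


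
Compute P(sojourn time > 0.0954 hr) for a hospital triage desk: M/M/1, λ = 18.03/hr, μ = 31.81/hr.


W ~ Exponential(μ−λ) for M/M/1.
μ − λ = 31.81 − 18.03 = 13.7800
P(W > t) = e^{−(μ−λ)t} = e^{−1.3146} = 0.268579

Final: 0.268579


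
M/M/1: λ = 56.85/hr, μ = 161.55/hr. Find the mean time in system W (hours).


W = 1/(μ−λ) = 1/(161.55 − 56.85) = 1/104.70 = 0.009551 hr

Final: 0.009551 hr


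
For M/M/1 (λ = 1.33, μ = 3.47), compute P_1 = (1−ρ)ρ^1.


ρ = 1.33/3.47 = 0.3833
P_n = (1−ρ)·ρ^n = (1 − 0.3833)·0.3833^1 = 0.6167·0.383285 = 0.236378

Final: 0.236378


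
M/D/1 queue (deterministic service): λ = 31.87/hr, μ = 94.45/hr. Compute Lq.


ρ = 31.87/94.45 = 0.3374
M/D/1: Lq = ρ²/(2(1−ρ)) = 0.1139/(2·0.6626) = 0.08592

Final: 0.08592


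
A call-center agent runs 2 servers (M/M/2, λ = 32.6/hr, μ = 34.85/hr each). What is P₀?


a = λ/μ = 32.6/34.85 = 0.9354; ρ = a/c = 0.4677
Σ_{k=0}^{1} a^k/k! (terms k=0..1) = 1.00000 + 0.93544 = 1.93544
Tail: a^2/(2!(1−ρ)) = 0.87504/(2·0.5323) = 0.82197
P₀ = 1/(1.93544 + 0.82197) = 1/2.75741 = 0.362659

Final: 0.362659


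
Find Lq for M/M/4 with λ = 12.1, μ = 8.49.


a = λ/μ = 1.4252; ρ = a/4 = 0.3563
P₀ = 0.238643
Lq = P₀·a^c·ρ / (c!·(1−ρ)²) = 0.238643·4.12582·0.3563/(24·0.41435)
= 0.03528

Final: 0.03528


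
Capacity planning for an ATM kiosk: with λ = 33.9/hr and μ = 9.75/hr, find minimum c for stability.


Stability requires cμ > λ ⇔ c > λ/μ.
λ/μ = 33.9/9.75 = 3.4769
Minimum integer c = ⌊3.4769⌋ + 1 = 4
Check: 4·9.75 = 39.00 > 33.9, while 3·9.75 = 29.25 ≤ 33.9

Final: 4 servers


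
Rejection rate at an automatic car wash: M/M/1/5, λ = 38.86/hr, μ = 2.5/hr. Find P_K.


ρ = λ/μ = 38.86/2.5 = 15.5440
P_K = (1−ρ)ρ^K/(1−ρ^(K+1)) = (-14.5440·907431.681665)/(1 − 14105118.059804)
= -13197686.378139/-14105117.059804 = 0.935667

Final: 0.935667


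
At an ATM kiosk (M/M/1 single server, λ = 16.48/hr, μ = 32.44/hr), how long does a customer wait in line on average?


ρ = 16.48/32.44 = 0.5080
Wq = ρ/(μ−λ) = 0.5080/(32.44 − 16.48) = 0.5080/15.96 = 0.03183 hr

Final: 0.03183 hr


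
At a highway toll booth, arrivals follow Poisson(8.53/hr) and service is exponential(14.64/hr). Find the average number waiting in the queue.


ρ = 8.53/14.64 = 0.5827
Lq = ρ²/(1−ρ) = 0.3395/0.4173 = 0.8134

Final: 0.8134


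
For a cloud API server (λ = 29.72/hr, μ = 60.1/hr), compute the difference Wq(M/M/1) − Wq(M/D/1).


ρ = 29.72/60.1 = 0.4945
Wq(M/M/1) = ρ/(μ−λ) = 0.4945/30.38 = 0.01628 hr
Wq(M/D/1) = ρ/(2(μ−λ)) = 0.008139 hr
Savings = 0.01628 − 0.008139 = 0.008139 hr

Final: 0.008139 hr


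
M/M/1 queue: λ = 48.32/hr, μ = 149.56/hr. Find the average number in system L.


ρ = λ/μ = 48.32/149.56 = 0.3231
L = ρ/(1−ρ) = 0.3231/(1 − 0.3231) = 0.3231/0.6769 = 0.4773

Final: 0.4773


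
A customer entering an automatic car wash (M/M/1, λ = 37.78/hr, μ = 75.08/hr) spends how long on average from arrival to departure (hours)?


W = 1/(μ−λ) = 1/(75.08 − 37.78) = 1/37.30 = 0.02681 hr

Final: 0.02681 hr


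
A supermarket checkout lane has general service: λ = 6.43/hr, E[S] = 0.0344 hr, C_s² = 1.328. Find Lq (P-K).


ρ = λ·E[S] = 6.43·0.0344 = 0.2212
Lq = ρ²(1+C_s²)/(2(1−ρ)) = 0.04893·(1+1.328)/(2·0.7788)
= 0.04893·2.3280/1.5576 = 0.07312

Final: 0.07312


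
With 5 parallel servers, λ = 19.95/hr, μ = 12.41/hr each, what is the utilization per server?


ρ = λ/(cμ) = 19.95/(5·12.41) = 19.95/62.05 = 0.3215

Final: 0.3215


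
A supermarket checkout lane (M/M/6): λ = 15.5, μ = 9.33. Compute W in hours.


a = 1.6613; ρ = 0.2769; P₀ = 0.189801
Lq = P₀·a^c·ρ/(c!(1−ρ)²) = 0.002935
Wq = Lq/λ = 0.002935/15.5 = 0.0001893 hr
W = Wq + 1/μ = 0.0001893 + 0.10718 = 0.10737 hr

Final: 0.10737 hr


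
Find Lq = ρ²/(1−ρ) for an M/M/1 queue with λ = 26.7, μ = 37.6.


ρ = 26.7/37.6 = 0.7101
Lq = ρ²/(1−ρ) = 0.5043/0.2899 = 1.7394

Final: 1.7394


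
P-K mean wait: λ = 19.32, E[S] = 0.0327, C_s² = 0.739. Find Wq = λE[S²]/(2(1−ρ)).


ρ = λ·E[S] = 19.32·0.0327 = 0.6318
E[S²] = E[S]²(1+C_s²) = 0.0327²·(1+0.739) = 0.001859
Wq = λ·E[S²]/(2(1−ρ)) = 19.32·0.001859/(2·0.3682) = 0.04878 hr

Final: 0.04878 hr


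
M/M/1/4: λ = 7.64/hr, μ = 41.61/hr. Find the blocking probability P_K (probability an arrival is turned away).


ρ = λ/μ = 7.64/41.61 = 0.1836
P_K = (1−ρ)ρ^K/(1−ρ^(K+1)) = (0.8164·0.001137)/(1 − 0.0002087)
= 0.0009279/0.999791 = 0.0009280

Final: 0.0009280


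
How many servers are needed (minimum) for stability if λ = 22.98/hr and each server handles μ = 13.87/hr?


Stability requires cμ > λ ⇔ c > λ/μ.
λ/μ = 22.98/13.87 = 1.6568
Minimum integer c = ⌊1.6568⌋ + 1 = 2
Check: 2·13.87 = 27.74 > 22.98, while 1·13.87 = 13.87 ≤ 22.98

Final: 2 servers


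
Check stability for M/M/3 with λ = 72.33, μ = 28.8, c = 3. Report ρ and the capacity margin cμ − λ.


Total capacity cμ = 3·28.8 = 86.40/hr
ρ = λ/(cμ) = 72.33/86.40 = 0.8372
Stable ⇔ ρ < 1: YES
Spare capacity = cμ − λ = 86.40 − 72.33 = 14.07/hr

Final: ρ = 0.8372; stable; margin = 14.07/hr


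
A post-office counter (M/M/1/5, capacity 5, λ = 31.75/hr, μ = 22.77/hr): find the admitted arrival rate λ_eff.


ρ = 1.3944; P_K = (1−ρ)ρ^5/(1−ρ^6) = 0.327376
λ_eff = λ(1 − P_K) = 31.75·(1 − 0.327376) = 31.75·0.672624 = 21.3558 /hr

Final: 21.3558 /hr


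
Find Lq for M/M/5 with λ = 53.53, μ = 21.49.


a = λ/μ = 2.4909; ρ = a/5 = 0.4982
P₀ = 0.080868
Lq = P₀·a^c·ρ / (c!·(1−ρ)²) = 0.080868·95.89681·0.4982/(120·0.25182)
= 0.12785

Final: 0.12785


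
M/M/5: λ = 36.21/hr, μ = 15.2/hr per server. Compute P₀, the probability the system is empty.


a = λ/μ = 36.21/15.2 = 2.3822; ρ = a/c = 0.4764
Σ_{k=0}^{4} a^k/k! (terms k=0..4) = 1.00000 + 2.38224 + 2.83753 + 2.25322 + 1.34193 = 9.81491
Tail: a^5/(5!(1−ρ)) = 76.72284/(120·0.5236) = 1.22119
P₀ = 1/(9.81491 + 1.22119) = 1/11.03610 = 0.090612

Final: 0.090612


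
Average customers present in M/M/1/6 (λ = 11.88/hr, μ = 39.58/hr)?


ρ = 11.88/39.58 = 0.3002
L = ρ[1 − (K+1)ρ^K + Kρ^(K+1)] / [(1−ρ)(1−ρ^(K+1))]
Numerator: 0.3002·(1 − 7·0.0007312 + 6·0.0002195) = 0.299011
Denominator: (0.6998)·(0.999781) = 0.699695
L = 0.299011/0.699695 = 0.4273

Final: 0.4273


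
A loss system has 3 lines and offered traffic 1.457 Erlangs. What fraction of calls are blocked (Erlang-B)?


B(c,a) = (a^c/c!) / Σ_{k=0}^{c} a^k/k!
a^3/3! = 0.515498
Σ terms (k=0..3): 1.00000 + 1.45700 + 1.06142 + 0.51550 = 4.033923
B = 0.515498/4.033923 = 0.127791

Final: 0.127791


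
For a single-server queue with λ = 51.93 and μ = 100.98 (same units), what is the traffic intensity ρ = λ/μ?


ρ = λ/μ = 51.93/100.98 = 0.5143

Final: 0.5143


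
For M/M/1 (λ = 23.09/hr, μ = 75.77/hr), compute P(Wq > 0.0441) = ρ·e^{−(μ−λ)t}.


ρ = 23.09/75.77 = 0.3047
P(Wq > t) = ρ·e^{−(μ−λ)t} = 0.3047·e^{−2.3232}
= 0.3047·0.097961 = 0.029852

Final: 0.029852


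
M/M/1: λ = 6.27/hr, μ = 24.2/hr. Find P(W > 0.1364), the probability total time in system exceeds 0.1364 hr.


W ~ Exponential(μ−λ) for M/M/1.
μ − λ = 24.2 − 6.27 = 17.9300
P(W > t) = e^{−(μ−λ)t} = e^{−2.4457} = 0.086670

Final: 0.086670


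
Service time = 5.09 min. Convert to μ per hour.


μ = 1/(service time) in consistent units.
1 hour = 60 min, so μ = 60/5.09 = 11.7878 per hour

Final: 11.7878 /hr


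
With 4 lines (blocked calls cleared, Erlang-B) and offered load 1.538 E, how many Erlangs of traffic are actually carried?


B(4,1.538) = 0.051125 (Erlang-B)
Carried load = a(1 − B) = 1.538·(1 − 0.051125) = 1.538·0.948875 = 1.4594 E

Final: 1.4594 Erlangs


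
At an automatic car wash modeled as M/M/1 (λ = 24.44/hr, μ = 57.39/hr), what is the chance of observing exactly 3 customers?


ρ = 24.44/57.39 = 0.4259
P_n = (1−ρ)·ρ^n = (1 − 0.4259)·0.4259^3 = 0.5741·0.077232 = 0.044342

Final: 0.044342


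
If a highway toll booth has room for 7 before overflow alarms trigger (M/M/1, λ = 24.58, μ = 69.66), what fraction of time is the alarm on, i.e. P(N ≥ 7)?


ρ = 24.58/69.66 = 0.3529
P(N ≥ n) = ρ^n = 0.3529^7 = 0.0006811

Final: 0.0006811


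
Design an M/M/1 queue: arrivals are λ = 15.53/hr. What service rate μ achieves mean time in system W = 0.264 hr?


W = 1/(μ−λ) ⇒ μ − λ = 1/W = 1/0.264 = 3.7879
μ = λ + 1/W = 15.53 + 3.7879 = 19.3179 per hr

Final: 19.3179 /hr


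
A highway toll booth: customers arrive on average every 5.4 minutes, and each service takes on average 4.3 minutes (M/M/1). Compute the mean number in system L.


λ = 60/5.4 = 11.1111 /hr
μ = 60/4.3 = 13.9535 /hr
ρ = λ/μ = 11.1111/13.9535 = 0.7963
L = ρ/(1−ρ) = 0.7963/0.2037 = 3.9091

Final: 3.9091


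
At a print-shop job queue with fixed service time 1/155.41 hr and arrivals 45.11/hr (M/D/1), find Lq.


ρ = 45.11/155.41 = 0.2903
M/D/1: Lq = ρ²/(2(1−ρ)) = 0.08425/(2·0.7097) = 0.05936

Final: 0.05936


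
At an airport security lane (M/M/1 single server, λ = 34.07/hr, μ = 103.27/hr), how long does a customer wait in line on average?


ρ = 34.07/103.27 = 0.3299
Wq = ρ/(μ−λ) = 0.3299/(103.27 − 34.07) = 0.3299/69.20 = 0.004768 hr

Final: 0.004768 hr


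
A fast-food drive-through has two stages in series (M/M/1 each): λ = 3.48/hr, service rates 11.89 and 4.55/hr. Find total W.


Each node sees arrival rate λ = 3.48/hr (tandem ⇒ throughput preserved).
W₁ = 1/(μ₁−λ) = 1/(11.89−3.48) = 0.11891 hr
W₂ = 1/(μ₂−λ) = 1/(4.55−3.48) = 0.93458 hr
W_total = W₁ + W₂ = 0.11891 + 0.93458 = 1.05349 hr

Final: 1.05349 hr


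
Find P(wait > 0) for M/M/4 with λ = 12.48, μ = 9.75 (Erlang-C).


a = λ/μ = 1.2800; ρ = a/4 = 0.3200
P₀ = 0.276762 (from M/M/c formula)
C(c,a) = [a^c/(c!(1−ρ))]·P₀ = [2.68435/(24·0.6800)]·0.276762
= 0.16448·0.276762 = 0.045523

Final: 0.045523


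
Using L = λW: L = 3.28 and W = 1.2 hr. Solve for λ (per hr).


λ = L/W = 3.28/1.2 = 2.7333 /hr

Final: 2.7333 /hr


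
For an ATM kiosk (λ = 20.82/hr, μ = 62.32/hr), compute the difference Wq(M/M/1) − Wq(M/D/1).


ρ = 20.82/62.32 = 0.3341
Wq(M/M/1) = ρ/(μ−λ) = 0.3341/41.50 = 0.008050 hr
Wq(M/D/1) = ρ/(2(μ−λ)) = 0.004025 hr
Savings = 0.008050 − 0.004025 = 0.004025 hr

Final: 0.004025 hr


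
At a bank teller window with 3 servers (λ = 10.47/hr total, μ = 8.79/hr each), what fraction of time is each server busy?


ρ = λ/(cμ) = 10.47/(3·8.79) = 10.47/26.37 = 0.3970

Final: 0.3970


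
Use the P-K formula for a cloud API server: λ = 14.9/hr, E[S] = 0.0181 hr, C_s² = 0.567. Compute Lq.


ρ = λ·E[S] = 14.9·0.0181 = 0.2697
Lq = ρ²(1+C_s²)/(2(1−ρ)) = 0.07273·(1+0.567)/(2·0.7303)
= 0.07273·1.5670/1.4606 = 0.07803

Final: 0.07803


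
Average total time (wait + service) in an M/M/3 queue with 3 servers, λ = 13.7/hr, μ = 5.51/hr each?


a = 2.4864; ρ = 0.8288; P₀ = 0.046423
Lq = P₀·a^c·ρ/(c!(1−ρ)²) = 3.36283
Wq = Lq/λ = 3.36283/13.7 = 0.24546 hr
W = Wq + 1/μ = 0.24546 + 0.18149 = 0.42695 hr

Final: 0.42695 hr


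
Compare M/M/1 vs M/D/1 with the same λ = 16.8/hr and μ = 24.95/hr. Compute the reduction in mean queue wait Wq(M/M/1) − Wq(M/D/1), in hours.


ρ = 16.8/24.95 = 0.6733
Wq(M/M/1) = ρ/(μ−λ) = 0.6733/8.15 = 0.08262 hr
Wq(M/D/1) = ρ/(2(μ−λ)) = 0.04131 hr
Savings = 0.08262 − 0.04131 = 0.04131 hr

Final: 0.04131 hr


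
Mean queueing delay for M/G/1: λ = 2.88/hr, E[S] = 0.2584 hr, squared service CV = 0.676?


ρ = λ·E[S] = 2.88·0.2584 = 0.7442
E[S²] = E[S]²(1+C_s²) = 0.2584²·(1+0.676) = 0.111907
Wq = λ·E[S²]/(2(1−ρ)) = 2.88·0.111907/(2·0.2558) = 0.62995 hr

Final: 0.62995 hr


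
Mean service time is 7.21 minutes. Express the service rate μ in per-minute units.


μ = 1/(service time) in consistent units.
1 minute = 1 min, so μ = 1/7.21 = 0.1387 per minute

Final: 0.1387 /min


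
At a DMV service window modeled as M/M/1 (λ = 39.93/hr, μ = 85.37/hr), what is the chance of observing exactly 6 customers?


ρ = 39.93/85.37 = 0.4677
P_n = (1−ρ)·ρ^n = (1 − 0.4677)·0.4677^6 = 0.5323·0.010470 = 0.005573

Final: 0.005573


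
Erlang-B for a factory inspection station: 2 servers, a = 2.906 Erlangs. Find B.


B(c,a) = (a^c/c!) / Σ_{k=0}^{c} a^k/k!
a^2/2! = 4.222418
Σ terms (k=0..2): 1.00000 + 2.90600 + 4.22242 = 8.128418
B = 4.222418/8.128418 = 0.519464

Final: 0.519464


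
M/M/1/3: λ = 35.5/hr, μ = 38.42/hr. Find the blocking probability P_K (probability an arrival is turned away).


ρ = λ/μ = 35.5/38.42 = 0.9240
P_K = (1−ρ)ρ^K/(1−ρ^(K+1)) = (0.07600·0.788884)/(1 − 0.728927)
= 0.059957/0.271073 = 0.221183

Final: 0.221183


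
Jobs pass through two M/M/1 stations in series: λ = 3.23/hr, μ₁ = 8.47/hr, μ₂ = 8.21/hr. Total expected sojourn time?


Each node sees arrival rate λ = 3.23/hr (tandem ⇒ throughput preserved).
W₁ = 1/(μ₁−λ) = 1/(8.47−3.23) = 0.19084 hr
W₂ = 1/(μ₂−λ) = 1/(8.21−3.23) = 0.20080 hr
W_total = W₁ + W₂ = 0.19084 + 0.20080 = 0.39164 hr

Final: 0.39164 hr


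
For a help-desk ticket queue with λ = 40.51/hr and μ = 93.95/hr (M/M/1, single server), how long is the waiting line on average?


ρ = 40.51/93.95 = 0.4312
Lq = ρ²/(1−ρ) = 0.1859/0.5688 = 0.3269

Final: 0.3269


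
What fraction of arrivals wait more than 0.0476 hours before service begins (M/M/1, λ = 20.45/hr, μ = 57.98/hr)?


ρ = 20.45/57.98 = 0.3527
P(Wq > t) = ρ·e^{−(μ−λ)t} = 0.3527·e^{−1.7864}
= 0.3527·0.167558 = 0.059099

Final: 0.059099


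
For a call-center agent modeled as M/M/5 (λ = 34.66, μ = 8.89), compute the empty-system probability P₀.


a = λ/μ = 34.66/8.89 = 3.8988; ρ = a/c = 0.7798
Σ_{k=0}^{4} a^k/k! (terms k=0..4) = 1.00000 + 3.89876 + 7.60018 + 9.87709 + 9.62711 = 32.00314
Tail: a^5/(5!(1−ρ)) = 900.81164/(120·0.2202) = 34.08331
P₀ = 1/(32.00314 + 34.08331) = 1/66.08645 = 0.015132

Final: 0.015132


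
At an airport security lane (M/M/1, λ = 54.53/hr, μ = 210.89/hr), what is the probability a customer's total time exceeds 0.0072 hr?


W ~ Exponential(μ−λ) for M/M/1.
μ − λ = 210.89 − 54.53 = 156.3600
P(W > t) = e^{−(μ−λ)t} = e^{−1.1258} = 0.324395

Final: 0.324395


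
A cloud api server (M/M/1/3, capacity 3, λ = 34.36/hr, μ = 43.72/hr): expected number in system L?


ρ = 34.36/43.72 = 0.7859
L = ρ[1 − (K+1)ρ^K + Kρ^(K+1)] / [(1−ρ)(1−ρ^(K+1))]
Numerator: 0.7859·(1 − 4·0.485421 + 3·0.381498) = 0.159388
Denominator: (0.2141)·(0.618502) = 0.132415
L = 0.159388/0.132415 = 1.2037

Final: 1.2037


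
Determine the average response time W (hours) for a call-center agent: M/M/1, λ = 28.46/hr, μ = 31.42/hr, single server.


W = 1/(μ−λ) = 1/(31.42 − 28.46) = 1/2.96 = 0.3378 hr

Final: 0.3378 hr


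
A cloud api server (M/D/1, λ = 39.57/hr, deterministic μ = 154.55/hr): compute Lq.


ρ = 39.57/154.55 = 0.2560
M/D/1: Lq = ρ²/(2(1−ρ)) = 0.06555/(2·0.7440) = 0.04406

Final: 0.04406


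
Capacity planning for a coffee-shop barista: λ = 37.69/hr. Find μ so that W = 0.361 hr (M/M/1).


W = 1/(μ−λ) ⇒ μ − λ = 1/W = 1/0.361 = 2.7701
μ = λ + 1/W = 37.69 + 2.7701 = 40.4601 per hr

Final: 40.4601 /hr


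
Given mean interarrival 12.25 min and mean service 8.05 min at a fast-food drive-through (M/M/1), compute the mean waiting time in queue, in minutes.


λ = 60/12.25 = 4.8980 /hr
μ = 60/8.05 = 7.4534 /hr
ρ = λ/μ = 4.8980/7.4534 = 0.6571
Wq = ρ/(μ−λ) = 0.6571/(7.4534−4.8980) = 0.25715 hr
In minutes: 0.25715·60 = 15.429 min

Final: 15.429 min


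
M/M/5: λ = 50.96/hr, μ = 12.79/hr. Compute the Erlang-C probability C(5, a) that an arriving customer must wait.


a = λ/μ = 3.9844; ρ = a/5 = 0.7969
P₀ = 0.013305 (from M/M/c formula)
C(c,a) = [a^c/(c!(1−ρ))]·P₀ = [1004.14025/(120·0.2031)]·0.013305
= 41.19500·0.013305 = 0.548099

Final: 0.548099


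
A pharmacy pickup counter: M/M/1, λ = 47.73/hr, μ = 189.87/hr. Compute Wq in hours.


ρ = 47.73/189.87 = 0.2514
Wq = ρ/(μ−λ) = 0.2514/(189.87 − 47.73) = 0.2514/142.14 = 0.001769 hr

Final: 0.001769 hr


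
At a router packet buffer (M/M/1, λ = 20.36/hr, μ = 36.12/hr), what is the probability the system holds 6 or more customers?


ρ = 20.36/36.12 = 0.5637
P(N ≥ n) = ρ^n = 0.5637^6 = 0.032076

Final: 0.032076


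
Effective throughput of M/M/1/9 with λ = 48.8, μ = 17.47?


ρ = 2.7934; P_K = (1−ρ)ρ^9/(1−ρ^10) = 0.642030
λ_eff = λ(1 − P_K) = 48.8·(1 − 0.642030) = 48.8·0.357970 = 17.4689 /hr

Final: 17.4689 /hr


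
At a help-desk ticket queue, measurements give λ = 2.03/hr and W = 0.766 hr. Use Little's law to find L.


L = λW = 2.03·0.766 = 1.5550

Final: 1.5550


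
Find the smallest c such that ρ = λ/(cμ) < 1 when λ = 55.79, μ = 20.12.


Stability requires cμ > λ ⇔ c > λ/μ.
λ/μ = 55.79/20.12 = 2.7729
Minimum integer c = ⌊2.7729⌋ + 1 = 3
Check: 3·20.12 = 60.36 > 55.79, while 2·20.12 = 40.24 ≤ 55.79

Final: 3 servers


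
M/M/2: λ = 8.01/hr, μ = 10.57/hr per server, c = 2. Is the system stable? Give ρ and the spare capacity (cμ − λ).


Total capacity cμ = 2·10.57 = 21.14/hr
ρ = λ/(cμ) = 8.01/21.14 = 0.3789
Stable ⇔ ρ < 1: YES
Spare capacity = cμ − λ = 21.14 − 8.01 = 13.13/hr

Final: ρ = 0.3789; stable; margin = 13.13/hr


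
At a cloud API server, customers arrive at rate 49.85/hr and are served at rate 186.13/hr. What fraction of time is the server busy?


ρ = λ/μ = 49.85/186.13 = 0.2678

Final: 0.2678


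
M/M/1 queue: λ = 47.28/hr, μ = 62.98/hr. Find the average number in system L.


ρ = λ/μ = 47.28/62.98 = 0.7507
L = ρ/(1−ρ) = 0.7507/(1 − 0.7507) = 0.7507/0.2493 = 3.0115

Final: 3.0115


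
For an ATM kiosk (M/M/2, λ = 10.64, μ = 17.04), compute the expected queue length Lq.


a = λ/μ = 0.6244; ρ = a/2 = 0.3122
P₀ = 0.524150
Lq = P₀·a^c·ρ / (c!·(1−ρ)²) = 0.524150·0.38989·0.3122/(2·0.47306)
= 0.06744

Final: 0.06744


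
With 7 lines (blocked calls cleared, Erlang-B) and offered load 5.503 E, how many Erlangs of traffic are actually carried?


B(7,5.503) = 0.152698 (Erlang-B)
Carried load = a(1 − B) = 5.503·(1 − 0.152698) = 5.503·0.847302 = 4.6627 E

Final: 4.6627 Erlangs


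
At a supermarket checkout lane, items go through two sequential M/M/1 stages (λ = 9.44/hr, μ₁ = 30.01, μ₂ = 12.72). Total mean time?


Each node sees arrival rate λ = 9.44/hr (tandem ⇒ throughput preserved).
W₁ = 1/(μ₁−λ) = 1/(30.01−9.44) = 0.04861 hr
W₂ = 1/(μ₂−λ) = 1/(12.72−9.44) = 0.30488 hr
W_total = W₁ + W₂ = 0.04861 + 0.30488 = 0.35349 hr

Final: 0.35349 hr


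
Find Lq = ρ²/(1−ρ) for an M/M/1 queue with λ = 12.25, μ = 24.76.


ρ = 12.25/24.76 = 0.4947
Lq = ρ²/(1−ρ) = 0.2448/0.5053 = 0.4845

Final: 0.4845


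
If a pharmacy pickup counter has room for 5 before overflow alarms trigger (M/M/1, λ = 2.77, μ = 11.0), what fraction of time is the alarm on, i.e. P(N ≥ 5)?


ρ = 2.77/11.0 = 0.2518
P(N ≥ n) = ρ^n = 0.2518^5 = 0.001013

Final: 0.001013


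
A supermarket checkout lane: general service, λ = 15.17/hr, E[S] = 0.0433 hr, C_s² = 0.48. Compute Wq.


ρ = λ·E[S] = 15.17·0.0433 = 0.6569
E[S²] = E[S]²(1+C_s²) = 0.0433²·(1+0.48) = 0.002775
Wq = λ·E[S²]/(2(1−ρ)) = 15.17·0.002775/(2·0.3431) = 0.06134 hr

Final: 0.06134 hr


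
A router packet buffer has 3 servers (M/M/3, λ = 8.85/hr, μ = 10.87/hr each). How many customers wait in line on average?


a = λ/μ = 0.8142; ρ = a/3 = 0.2714
P₀ = 0.440713
Lq = P₀·a^c·ρ / (c!·(1−ρ)²) = 0.440713·0.53969·0.2714/(6·0.53087)
= 0.02026

Final: 0.02026


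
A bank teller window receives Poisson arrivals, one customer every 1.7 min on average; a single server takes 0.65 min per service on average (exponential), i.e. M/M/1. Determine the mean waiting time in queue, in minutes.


λ = 60/1.7 = 35.2941 /hr
μ = 60/0.65 = 92.3077 /hr
ρ = λ/μ = 35.2941/92.3077 = 0.3824
Wq = ρ/(μ−λ) = 0.3824/(92.3077−35.2941) = 0.006706 hr
In minutes: 0.006706·60 = 0.4024 min

Final: 0.4024 min


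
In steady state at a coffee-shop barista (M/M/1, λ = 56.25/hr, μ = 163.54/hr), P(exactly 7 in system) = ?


ρ = 56.25/163.54 = 0.3440
P_n = (1−ρ)·ρ^n = (1 − 0.3440)·0.3440^7 = 0.6560·0.0005695 = 0.0003736

Final: 0.0003736


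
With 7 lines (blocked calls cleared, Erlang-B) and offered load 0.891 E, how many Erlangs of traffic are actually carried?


B(7,0.891) = 0.00003629 (Erlang-B)
Carried load = a(1 − B) = 0.891·(1 − 0.00003629) = 0.891·0.999964 = 0.8910 E

Final: 0.8910 Erlangs


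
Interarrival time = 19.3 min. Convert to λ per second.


λ = 1/(interarrival time) in consistent units.
1 second = 0.0166667 min, so λ = 0.0166667/19.3 = 0.0008636 per second

Final: 0.0008636 /sec


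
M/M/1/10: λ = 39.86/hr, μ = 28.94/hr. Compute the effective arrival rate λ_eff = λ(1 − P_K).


ρ = 1.3773; P_K = (1−ρ)ρ^10/(1−ρ^11) = 0.282301
λ_eff = λ(1 − P_K) = 39.86·(1 − 0.282301) = 39.86·0.717699 = 28.6075 /hr

Final: 28.6075 /hr


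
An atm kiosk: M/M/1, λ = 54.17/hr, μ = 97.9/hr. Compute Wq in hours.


ρ = 54.17/97.9 = 0.5533
Wq = ρ/(μ−λ) = 0.5533/(97.9 − 54.17) = 0.5533/43.73 = 0.01265 hr

Final: 0.01265 hr


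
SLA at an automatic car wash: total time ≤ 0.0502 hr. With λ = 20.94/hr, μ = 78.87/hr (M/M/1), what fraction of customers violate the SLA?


W ~ Exponential(μ−λ) for M/M/1.
μ − λ = 78.87 − 20.94 = 57.9300
P(W > t) = e^{−(μ−λ)t} = e^{−2.9081} = 0.054580

Final: 0.054580


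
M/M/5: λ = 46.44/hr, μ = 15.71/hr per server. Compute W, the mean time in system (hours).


a = 2.9561; ρ = 0.5912; P₀ = 0.048987
Lq = P₀·a^c·ρ/(c!(1−ρ)²) = 0.32601
Wq = Lq/λ = 0.32601/46.44 = 0.007020 hr
W = Wq + 1/μ = 0.007020 + 0.06365 = 0.07067 hr

Final: 0.07067 hr


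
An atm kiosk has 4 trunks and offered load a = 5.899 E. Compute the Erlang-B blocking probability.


B(c,a) = (a^c/c!) / Σ_{k=0}^{c} a^k/k!
a^4/4! = 50.454783
Σ terms (k=0..4): 1.00000 + 5.89900 + 17.39910 + 34.21243 + 50.45478 = 108.965315
B = 50.454783/108.965315 = 0.463035

Final: 0.463035


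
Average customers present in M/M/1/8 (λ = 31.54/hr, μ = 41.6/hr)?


ρ = 31.54/41.6 = 0.7582
L = ρ[1 − (K+1)ρ^K + Kρ^(K+1)] / [(1−ρ)(1−ρ^(K+1))]
Numerator: 0.7582·(1 − 9·0.109181 + 8·0.082778) = 0.515251
Denominator: (0.2418)·(0.917222) = 0.221809
L = 0.515251/0.221809 = 2.3230

Final: 2.3230


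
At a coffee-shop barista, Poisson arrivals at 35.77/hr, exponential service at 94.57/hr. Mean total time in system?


W = 1/(μ−λ) = 1/(94.57 − 35.77) = 1/58.80 = 0.01701 hr

Final: 0.01701 hr


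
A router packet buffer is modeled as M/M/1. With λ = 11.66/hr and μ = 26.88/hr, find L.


ρ = λ/μ = 11.66/26.88 = 0.4338
L = ρ/(1−ρ) = 0.4338/(1 − 0.4338) = 0.4338/0.5662 = 0.7661

Final: 0.7661


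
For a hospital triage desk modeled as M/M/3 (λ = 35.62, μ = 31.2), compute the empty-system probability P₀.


a = λ/μ = 35.62/31.2 = 1.1417; ρ = a/c = 0.3806
Σ_{k=0}^{2} a^k/k! (terms k=0..2) = 1.00000 + 1.14167 + 0.65170 = 2.79337
Tail: a^3/(3!(1−ρ)) = 1.48805/(6·0.6194) = 0.40037
P₀ = 1/(2.79337 + 0.40037) = 1/3.19374 = 0.313112

Final: 0.313112


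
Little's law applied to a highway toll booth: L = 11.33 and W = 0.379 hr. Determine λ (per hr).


λ = L/W = 11.33/0.379 = 29.8945 /hr

Final: 29.8945 /hr


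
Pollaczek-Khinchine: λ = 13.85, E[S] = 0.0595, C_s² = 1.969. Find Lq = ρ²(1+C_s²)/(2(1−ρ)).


ρ = λ·E[S] = 13.85·0.0595 = 0.8241
Lq = ρ²(1+C_s²)/(2(1−ρ)) = 0.6791·(1+1.969)/(2·0.1759)
= 0.6791·2.9690/0.3519 = 5.73042

Final: 5.73042


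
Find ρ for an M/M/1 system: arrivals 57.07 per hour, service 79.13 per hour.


ρ = λ/μ = 57.07/79.13 = 0.7212

Final: 0.7212


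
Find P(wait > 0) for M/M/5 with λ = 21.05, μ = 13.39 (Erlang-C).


a = λ/μ = 1.5721; ρ = a/5 = 0.3144
P₀ = 0.207189 (from M/M/c formula)
C(c,a) = [a^c/(c!(1−ρ))]·P₀ = [9.60191/(120·0.6856)]·0.207189
= 0.11671·0.207189 = 0.024181

Final: 0.024181


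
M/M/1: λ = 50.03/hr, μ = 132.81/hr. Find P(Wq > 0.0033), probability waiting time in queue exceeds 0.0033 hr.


ρ = 50.03/132.81 = 0.3767
P(Wq > t) = ρ·e^{−(μ−λ)t} = 0.3767·e^{−0.2732}
= 0.3767·0.760960 = 0.286656

Final: 0.286656


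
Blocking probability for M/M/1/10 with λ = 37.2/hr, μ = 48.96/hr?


ρ = λ/μ = 37.2/48.96 = 0.7598
P_K = (1−ρ)ρ^K/(1−ρ^(K+1)) = (0.2402·0.064123)/(1 − 0.048721)
= 0.015402/0.951279 = 0.016191

Final: 0.016191


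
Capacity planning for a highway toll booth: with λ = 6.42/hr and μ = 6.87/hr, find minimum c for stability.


Stability requires cμ > λ ⇔ c > λ/μ.
λ/μ = 6.42/6.87 = 0.9345
Minimum integer c = ⌊0.9345⌋ + 1 = 1
Check: 1·6.87 = 6.87 > 6.42, while 0·6.87 = 0.00 ≤ 6.42

Final: 1 servers


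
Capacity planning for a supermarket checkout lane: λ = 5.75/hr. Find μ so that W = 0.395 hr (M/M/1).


W = 1/(μ−λ) ⇒ μ − λ = 1/W = 1/0.395 = 2.5316
μ = λ + 1/W = 5.75 + 2.5316 = 8.2816 per hr

Final: 8.2816 /hr


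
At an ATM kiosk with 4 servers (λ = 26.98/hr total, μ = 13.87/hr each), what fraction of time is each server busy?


ρ = λ/(cμ) = 26.98/(4·13.87) = 26.98/55.48 = 0.4863

Final: 0.4863


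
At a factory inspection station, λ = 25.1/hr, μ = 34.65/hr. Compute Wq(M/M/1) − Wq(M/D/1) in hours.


ρ = 25.1/34.65 = 0.7244
Wq(M/M/1) = ρ/(μ−λ) = 0.7244/9.55 = 0.07585 hr
Wq(M/D/1) = ρ/(2(μ−λ)) = 0.03793 hr
Savings = 0.07585 − 0.03793 = 0.03793 hr

Final: 0.03793 hr


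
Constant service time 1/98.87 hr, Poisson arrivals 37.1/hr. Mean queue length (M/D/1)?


ρ = 37.1/98.87 = 0.3752
M/D/1: Lq = ρ²/(2(1−ρ)) = 0.1408/(2·0.6248) = 0.11269

Final: 0.11269


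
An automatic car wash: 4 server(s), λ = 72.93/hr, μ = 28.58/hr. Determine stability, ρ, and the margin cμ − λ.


Total capacity cμ = 4·28.58 = 114.32/hr
ρ = λ/(cμ) = 72.93/114.32 = 0.6379
Stable ⇔ ρ < 1: YES
Spare capacity = cμ − λ = 114.32 − 72.93 = 41.39/hr

Final: ρ = 0.6379; stable; margin = 41.39/hr


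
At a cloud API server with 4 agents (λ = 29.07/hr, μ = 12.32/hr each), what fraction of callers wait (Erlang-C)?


a = λ/μ = 2.3596; ρ = a/4 = 0.5899
P₀ = 0.087090 (from M/M/c formula)
C(c,a) = [a^c/(c!(1−ρ))]·P₀ = [30.99826/(24·0.4101)]·0.087090
= 3.14942·0.087090 = 0.274284

Final: 0.274284


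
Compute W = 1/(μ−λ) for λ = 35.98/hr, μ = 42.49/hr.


W = 1/(μ−λ) = 1/(42.49 − 35.98) = 1/6.51 = 0.1536 hr

Final: 0.1536 hr


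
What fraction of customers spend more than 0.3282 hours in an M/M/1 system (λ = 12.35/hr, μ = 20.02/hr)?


W ~ Exponential(μ−λ) for M/M/1.
μ − λ = 20.02 − 12.35 = 7.6700
P(W > t) = e^{−(μ−λ)t} = e^{−2.5173} = 0.080678

Final: 0.080678


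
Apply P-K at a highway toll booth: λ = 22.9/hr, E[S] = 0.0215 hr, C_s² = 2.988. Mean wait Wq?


ρ = λ·E[S] = 22.9·0.0215 = 0.4923
E[S²] = E[S]²(1+C_s²) = 0.0215²·(1+2.988) = 0.001843
Wq = λ·E[S²]/(2(1−ρ)) = 22.9·0.001843/(2·0.5077) = 0.04158 hr

Final: 0.04158 hr


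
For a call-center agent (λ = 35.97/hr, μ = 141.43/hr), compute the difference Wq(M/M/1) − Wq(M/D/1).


ρ = 35.97/141.43 = 0.2543
Wq(M/M/1) = ρ/(μ−λ) = 0.2543/105.46 = 0.002412 hr
Wq(M/D/1) = ρ/(2(μ−λ)) = 0.001206 hr
Savings = 0.002412 − 0.001206 = 0.001206 hr

Final: 0.001206 hr


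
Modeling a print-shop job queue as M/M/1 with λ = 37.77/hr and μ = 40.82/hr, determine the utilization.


ρ = λ/μ = 37.77/40.82 = 0.9253

Final: 0.9253


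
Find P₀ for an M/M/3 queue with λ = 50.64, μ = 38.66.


a = λ/μ = 50.64/38.66 = 1.3099; ρ = a/c = 0.4366
Σ_{k=0}^{2} a^k/k! (terms k=0..2) = 1.00000 + 1.30988 + 0.85789 = 3.16778
Tail: a^3/(3!(1−ρ)) = 2.24748/(6·0.5634) = 0.66489
P₀ = 1/(3.16778 + 0.66489) = 1/3.83266 = 0.260915

Final: 0.260915


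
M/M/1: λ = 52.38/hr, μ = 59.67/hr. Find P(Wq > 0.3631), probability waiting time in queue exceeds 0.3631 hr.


ρ = 52.38/59.67 = 0.8778
P(Wq > t) = ρ·e^{−(μ−λ)t} = 0.8778·e^{−2.6470}
= 0.8778·0.070864 = 0.062206

Final: 0.062206


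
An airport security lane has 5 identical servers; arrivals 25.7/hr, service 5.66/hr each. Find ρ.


ρ = λ/(cμ) = 25.7/(5·5.66) = 25.7/28.30 = 0.9081

Final: 0.9081


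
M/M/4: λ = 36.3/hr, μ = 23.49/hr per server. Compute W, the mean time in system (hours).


a = 1.5453; ρ = 0.3863; P₀ = 0.210897
Lq = P₀·a^c·ρ/(c!(1−ρ)²) = 0.05141
Wq = Lq/λ = 0.05141/36.3 = 0.001416 hr
W = Wq + 1/μ = 0.001416 + 0.04257 = 0.04399 hr

Final: 0.04399 hr


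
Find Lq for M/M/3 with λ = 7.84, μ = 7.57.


a = λ/μ = 1.0357; ρ = a/3 = 0.3452
P₀ = 0.350296
Lq = P₀·a^c·ρ / (c!·(1−ρ)²) = 0.350296·1.11086·0.3452/(6·0.42873)
= 0.05222

Final: 0.05222


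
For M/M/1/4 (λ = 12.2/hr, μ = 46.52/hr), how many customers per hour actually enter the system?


ρ = 0.2623; P_K = (1−ρ)ρ^4/(1−ρ^5) = 0.003494
λ_eff = λ(1 − P_K) = 12.2·(1 − 0.003494) = 12.2·0.996506 = 12.1574 /hr

Final: 12.1574 /hr


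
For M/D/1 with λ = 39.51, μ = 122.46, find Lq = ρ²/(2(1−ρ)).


ρ = 39.51/122.46 = 0.3226
M/D/1: Lq = ρ²/(2(1−ρ)) = 0.1041/(2·0.6774) = 0.07684

Final: 0.07684


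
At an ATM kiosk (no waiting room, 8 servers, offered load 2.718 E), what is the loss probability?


B(c,a) = (a^c/c!) / Σ_{k=0}^{c} a^k/k!
a^8/8! = 0.073871
Σ terms (k=0..8): 1.00000 + 2.71800 + 3.69376 + 3.34655 + 2.27398 + 1.23614 + 0.55997 + 0.21743 + 0.07387 = 15.119694
B = 0.073871/15.119694 = 0.004886

Final: 0.004886


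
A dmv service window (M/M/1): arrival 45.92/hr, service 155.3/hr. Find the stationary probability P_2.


ρ = 45.92/155.3 = 0.2957
P_n = (1−ρ)·ρ^n = (1 − 0.2957)·0.2957^2 = 0.7043·0.087430 = 0.061578

Final: 0.061578


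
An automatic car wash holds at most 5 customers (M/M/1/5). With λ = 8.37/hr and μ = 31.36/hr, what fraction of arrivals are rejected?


ρ = λ/μ = 8.37/31.36 = 0.2669
P_K = (1−ρ)ρ^K/(1−ρ^(K+1)) = (0.7331·0.001354)/(1 − 0.0003615)
= 0.0009929/0.999639 = 0.0009933

Final: 0.0009933


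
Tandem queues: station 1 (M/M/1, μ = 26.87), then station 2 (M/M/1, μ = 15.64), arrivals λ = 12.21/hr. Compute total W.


Each node sees arrival rate λ = 12.21/hr (tandem ⇒ throughput preserved).
W₁ = 1/(μ₁−λ) = 1/(26.87−12.21) = 0.06821 hr
W₂ = 1/(μ₂−λ) = 1/(15.64−12.21) = 0.29155 hr
W_total = W₁ + W₂ = 0.06821 + 0.29155 = 0.35976 hr

Final: 0.35976 hr


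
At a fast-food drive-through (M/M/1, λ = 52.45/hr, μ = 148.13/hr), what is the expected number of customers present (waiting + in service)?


ρ = λ/μ = 52.45/148.13 = 0.3541
L = ρ/(1−ρ) = 0.3541/(1 − 0.3541) = 0.3541/0.6459 = 0.5482

Final: 0.5482


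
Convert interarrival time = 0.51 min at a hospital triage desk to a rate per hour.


λ = 1/(interarrival time) in consistent units.
1 hour = 60 min, so λ = 60/0.51 = 117.6471 per hour

Final: 117.6471 /hr


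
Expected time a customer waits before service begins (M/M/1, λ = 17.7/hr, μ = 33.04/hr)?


ρ = 17.7/33.04 = 0.5357
Wq = ρ/(μ−λ) = 0.5357/(33.04 − 17.7) = 0.5357/15.34 = 0.03492 hr

Final: 0.03492 hr


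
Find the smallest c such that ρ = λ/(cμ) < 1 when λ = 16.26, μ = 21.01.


Stability requires cμ > λ ⇔ c > λ/μ.
λ/μ = 16.26/21.01 = 0.7739
Minimum integer c = ⌊0.7739⌋ + 1 = 1
Check: 1·21.01 = 21.01 > 16.26, while 0·21.01 = 0.00 ≤ 16.26

Final: 1 servers


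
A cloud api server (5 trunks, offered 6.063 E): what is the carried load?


B(5,6.063) = 0.364777 (Erlang-B)
Carried load = a(1 − B) = 6.063·(1 − 0.364777) = 6.063·0.635223 = 3.8514 E

Final: 3.8514 Erlangs


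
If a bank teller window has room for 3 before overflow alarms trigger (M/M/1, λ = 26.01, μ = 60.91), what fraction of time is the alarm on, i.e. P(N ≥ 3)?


ρ = 26.01/60.91 = 0.4270
P(N ≥ n) = ρ^n = 0.4270^3 = 0.077867

Final: 0.077867


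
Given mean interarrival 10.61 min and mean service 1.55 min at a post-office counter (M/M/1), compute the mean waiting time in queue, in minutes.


λ = 60/10.61 = 5.6550 /hr
μ = 60/1.55 = 38.7097 /hr
ρ = λ/μ = 5.6550/38.7097 = 0.1461
Wq = ρ/(μ−λ) = 0.1461/(38.7097−5.6550) = 0.004420 hr
In minutes: 0.004420·60 = 0.2652 min

Final: 0.2652 min


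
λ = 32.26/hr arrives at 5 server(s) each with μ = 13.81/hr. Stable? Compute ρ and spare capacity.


Total capacity cμ = 5·13.81 = 69.05/hr
ρ = λ/(cμ) = 32.26/69.05 = 0.4672
Stable ⇔ ρ < 1: YES
Spare capacity = cμ − λ = 69.05 − 32.26 = 36.79/hr

Final: ρ = 0.4672; stable; margin = 36.79/hr


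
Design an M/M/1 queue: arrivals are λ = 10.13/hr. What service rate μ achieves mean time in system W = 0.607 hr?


W = 1/(μ−λ) ⇒ μ − λ = 1/W = 1/0.607 = 1.6474
μ = λ + 1/W = 10.13 + 1.6474 = 11.7774 per hr

Final: 11.7774 /hr


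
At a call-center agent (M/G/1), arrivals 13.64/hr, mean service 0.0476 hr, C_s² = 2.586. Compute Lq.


ρ = λ·E[S] = 13.64·0.0476 = 0.6493
Lq = ρ²(1+C_s²)/(2(1−ρ)) = 0.4215·(1+2.586)/(2·0.3507)
= 0.4215·3.5860/0.7015 = 2.15498

Final: 2.15498


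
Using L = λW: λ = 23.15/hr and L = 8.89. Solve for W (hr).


W = L/λ = 8.89/23.15 = 0.3840 hr

Final: 0.3840 hr


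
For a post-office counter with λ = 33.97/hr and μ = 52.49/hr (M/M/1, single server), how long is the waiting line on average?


ρ = 33.97/52.49 = 0.6472
Lq = ρ²/(1−ρ) = 0.4188/0.3528 = 1.1871

Final: 1.1871


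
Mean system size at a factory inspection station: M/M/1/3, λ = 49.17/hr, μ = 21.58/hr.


ρ = 49.17/21.58 = 2.2785
L = ρ[1 − (K+1)ρ^K + Kρ^(K+1)] / [(1−ρ)(1−ρ^(K+1))]
Numerator: 2.2785·(1 − 4·11.828953 + 3·26.952253) = 78.701499
Denominator: (-1.2785)·(-25.952253) = 33.179919
L = 78.701499/33.179919 = 2.3720

Final: 2.3720


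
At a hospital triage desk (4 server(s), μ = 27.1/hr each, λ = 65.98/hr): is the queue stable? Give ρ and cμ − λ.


Total capacity cμ = 4·27.1 = 108.40/hr
ρ = λ/(cμ) = 65.98/108.40 = 0.6087
Stable ⇔ ρ < 1: YES
Spare capacity = cμ − λ = 108.40 − 65.98 = 42.42/hr

Final: ρ = 0.6087; stable; margin = 42.42/hr


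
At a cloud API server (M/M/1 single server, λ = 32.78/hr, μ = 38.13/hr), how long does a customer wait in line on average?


ρ = 32.78/38.13 = 0.8597
Wq = ρ/(μ−λ) = 0.8597/(38.13 − 32.78) = 0.8597/5.35 = 0.1607 hr

Final: 0.1607 hr


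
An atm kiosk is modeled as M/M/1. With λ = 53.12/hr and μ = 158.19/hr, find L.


ρ = λ/μ = 53.12/158.19 = 0.3358
L = ρ/(1−ρ) = 0.3358/(1 − 0.3358) = 0.3358/0.6642 = 0.5056

Final: 0.5056


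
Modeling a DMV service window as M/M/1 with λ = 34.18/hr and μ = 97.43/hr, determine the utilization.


ρ = λ/μ = 34.18/97.43 = 0.3508

Final: 0.3508


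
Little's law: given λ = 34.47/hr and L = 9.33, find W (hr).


W = L/λ = 9.33/34.47 = 0.2707 hr

Final: 0.2707 hr


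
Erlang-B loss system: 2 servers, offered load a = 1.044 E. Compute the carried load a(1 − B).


B(2,1.044) = 0.210496 (Erlang-B)
Carried load = a(1 − B) = 1.044·(1 − 0.210496) = 1.044·0.789504 = 0.8242 E

Final: 0.8242 Erlangs


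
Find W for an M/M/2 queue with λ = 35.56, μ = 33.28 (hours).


a = 1.0685; ρ = 0.5343; P₀ = 0.303564
Lq = P₀·a^c·ρ/(c!(1−ρ)²) = 0.42680
Wq = Lq/λ = 0.42680/35.56 = 0.01200 hr
W = Wq + 1/μ = 0.01200 + 0.03005 = 0.04205 hr

Final: 0.04205 hr


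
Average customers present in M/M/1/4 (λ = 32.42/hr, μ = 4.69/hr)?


ρ = 32.42/4.69 = 6.9126
L = ρ[1 − (K+1)ρ^K + Kρ^(K+1)] / [(1−ρ)(1−ρ^(K+1))]
Numerator: 6.9126·(1 − 5·2283.287879 + 4·15783.410029) = 357506.197747
Denominator: (-5.9126)·(-15782.410029) = 93314.761219
L = 357506.197747/93314.761219 = 3.8312

Final: 3.8312
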